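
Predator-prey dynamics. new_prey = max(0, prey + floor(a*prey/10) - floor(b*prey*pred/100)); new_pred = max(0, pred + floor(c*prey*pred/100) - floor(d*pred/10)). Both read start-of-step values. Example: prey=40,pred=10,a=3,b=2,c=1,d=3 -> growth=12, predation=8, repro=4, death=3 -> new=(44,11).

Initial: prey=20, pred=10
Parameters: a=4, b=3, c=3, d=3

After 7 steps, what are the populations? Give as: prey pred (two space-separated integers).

Answer: 2 23

Derivation:
Step 1: prey: 20+8-6=22; pred: 10+6-3=13
Step 2: prey: 22+8-8=22; pred: 13+8-3=18
Step 3: prey: 22+8-11=19; pred: 18+11-5=24
Step 4: prey: 19+7-13=13; pred: 24+13-7=30
Step 5: prey: 13+5-11=7; pred: 30+11-9=32
Step 6: prey: 7+2-6=3; pred: 32+6-9=29
Step 7: prey: 3+1-2=2; pred: 29+2-8=23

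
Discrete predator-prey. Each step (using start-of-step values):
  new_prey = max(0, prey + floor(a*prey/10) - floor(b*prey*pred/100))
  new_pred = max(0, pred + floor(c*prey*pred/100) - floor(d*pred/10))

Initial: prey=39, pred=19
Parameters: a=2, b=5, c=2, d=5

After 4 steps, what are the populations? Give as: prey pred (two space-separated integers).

Answer: 0 4

Derivation:
Step 1: prey: 39+7-37=9; pred: 19+14-9=24
Step 2: prey: 9+1-10=0; pred: 24+4-12=16
Step 3: prey: 0+0-0=0; pred: 16+0-8=8
Step 4: prey: 0+0-0=0; pred: 8+0-4=4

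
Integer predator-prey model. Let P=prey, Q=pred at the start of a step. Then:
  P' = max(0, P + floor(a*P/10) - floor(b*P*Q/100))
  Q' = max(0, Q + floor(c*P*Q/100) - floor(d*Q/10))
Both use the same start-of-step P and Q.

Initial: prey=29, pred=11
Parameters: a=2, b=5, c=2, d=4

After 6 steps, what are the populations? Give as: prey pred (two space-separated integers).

Answer: 3 3

Derivation:
Step 1: prey: 29+5-15=19; pred: 11+6-4=13
Step 2: prey: 19+3-12=10; pred: 13+4-5=12
Step 3: prey: 10+2-6=6; pred: 12+2-4=10
Step 4: prey: 6+1-3=4; pred: 10+1-4=7
Step 5: prey: 4+0-1=3; pred: 7+0-2=5
Step 6: prey: 3+0-0=3; pred: 5+0-2=3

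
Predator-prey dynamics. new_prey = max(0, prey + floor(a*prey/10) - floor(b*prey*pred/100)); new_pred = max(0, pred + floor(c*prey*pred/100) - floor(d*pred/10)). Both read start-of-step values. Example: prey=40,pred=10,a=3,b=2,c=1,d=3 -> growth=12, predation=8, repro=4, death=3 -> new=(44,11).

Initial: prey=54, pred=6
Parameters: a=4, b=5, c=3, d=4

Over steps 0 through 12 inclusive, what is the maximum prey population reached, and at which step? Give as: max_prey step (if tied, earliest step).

Answer: 59 1

Derivation:
Step 1: prey: 54+21-16=59; pred: 6+9-2=13
Step 2: prey: 59+23-38=44; pred: 13+23-5=31
Step 3: prey: 44+17-68=0; pred: 31+40-12=59
Step 4: prey: 0+0-0=0; pred: 59+0-23=36
Step 5: prey: 0+0-0=0; pred: 36+0-14=22
Step 6: prey: 0+0-0=0; pred: 22+0-8=14
Step 7: prey: 0+0-0=0; pred: 14+0-5=9
Step 8: prey: 0+0-0=0; pred: 9+0-3=6
Step 9: prey: 0+0-0=0; pred: 6+0-2=4
Step 10: prey: 0+0-0=0; pred: 4+0-1=3
Step 11: prey: 0+0-0=0; pred: 3+0-1=2
Step 12: prey: 0+0-0=0; pred: 2+0-0=2
Max prey = 59 at step 1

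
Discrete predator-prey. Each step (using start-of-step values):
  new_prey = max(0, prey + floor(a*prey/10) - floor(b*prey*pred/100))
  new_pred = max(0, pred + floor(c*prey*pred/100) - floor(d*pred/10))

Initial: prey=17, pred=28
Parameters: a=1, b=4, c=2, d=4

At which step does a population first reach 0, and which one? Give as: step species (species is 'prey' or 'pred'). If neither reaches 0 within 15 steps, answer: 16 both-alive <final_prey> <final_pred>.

Step 1: prey: 17+1-19=0; pred: 28+9-11=26
First extinction: prey at step 1

Answer: 1 prey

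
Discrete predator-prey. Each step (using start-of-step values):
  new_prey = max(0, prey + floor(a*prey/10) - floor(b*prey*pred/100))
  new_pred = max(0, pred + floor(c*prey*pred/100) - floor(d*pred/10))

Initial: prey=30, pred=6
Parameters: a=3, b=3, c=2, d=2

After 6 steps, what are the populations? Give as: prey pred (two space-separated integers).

Step 1: prey: 30+9-5=34; pred: 6+3-1=8
Step 2: prey: 34+10-8=36; pred: 8+5-1=12
Step 3: prey: 36+10-12=34; pred: 12+8-2=18
Step 4: prey: 34+10-18=26; pred: 18+12-3=27
Step 5: prey: 26+7-21=12; pred: 27+14-5=36
Step 6: prey: 12+3-12=3; pred: 36+8-7=37

Answer: 3 37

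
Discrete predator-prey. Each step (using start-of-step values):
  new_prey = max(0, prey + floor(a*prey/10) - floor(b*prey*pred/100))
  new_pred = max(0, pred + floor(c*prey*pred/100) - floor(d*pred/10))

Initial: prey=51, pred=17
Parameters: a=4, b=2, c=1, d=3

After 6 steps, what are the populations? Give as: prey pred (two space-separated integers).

Step 1: prey: 51+20-17=54; pred: 17+8-5=20
Step 2: prey: 54+21-21=54; pred: 20+10-6=24
Step 3: prey: 54+21-25=50; pred: 24+12-7=29
Step 4: prey: 50+20-29=41; pred: 29+14-8=35
Step 5: prey: 41+16-28=29; pred: 35+14-10=39
Step 6: prey: 29+11-22=18; pred: 39+11-11=39

Answer: 18 39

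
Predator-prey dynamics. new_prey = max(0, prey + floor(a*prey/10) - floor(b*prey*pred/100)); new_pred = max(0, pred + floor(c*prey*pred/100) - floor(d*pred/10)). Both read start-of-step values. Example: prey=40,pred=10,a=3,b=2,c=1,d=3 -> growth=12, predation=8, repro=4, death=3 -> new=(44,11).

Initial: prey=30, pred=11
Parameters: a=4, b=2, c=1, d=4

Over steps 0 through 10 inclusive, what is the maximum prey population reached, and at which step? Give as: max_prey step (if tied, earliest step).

Answer: 97 7

Derivation:
Step 1: prey: 30+12-6=36; pred: 11+3-4=10
Step 2: prey: 36+14-7=43; pred: 10+3-4=9
Step 3: prey: 43+17-7=53; pred: 9+3-3=9
Step 4: prey: 53+21-9=65; pred: 9+4-3=10
Step 5: prey: 65+26-13=78; pred: 10+6-4=12
Step 6: prey: 78+31-18=91; pred: 12+9-4=17
Step 7: prey: 91+36-30=97; pred: 17+15-6=26
Step 8: prey: 97+38-50=85; pred: 26+25-10=41
Step 9: prey: 85+34-69=50; pred: 41+34-16=59
Step 10: prey: 50+20-59=11; pred: 59+29-23=65
Max prey = 97 at step 7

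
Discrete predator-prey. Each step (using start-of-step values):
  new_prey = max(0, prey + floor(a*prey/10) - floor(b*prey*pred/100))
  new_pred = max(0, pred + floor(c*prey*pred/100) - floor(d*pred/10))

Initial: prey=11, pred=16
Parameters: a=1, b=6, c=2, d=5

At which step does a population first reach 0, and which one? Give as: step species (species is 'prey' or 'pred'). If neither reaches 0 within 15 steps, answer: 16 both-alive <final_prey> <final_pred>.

Answer: 16 both-alive 1 1

Derivation:
Step 1: prey: 11+1-10=2; pred: 16+3-8=11
Step 2: prey: 2+0-1=1; pred: 11+0-5=6
Step 3: prey: 1+0-0=1; pred: 6+0-3=3
Step 4: prey: 1+0-0=1; pred: 3+0-1=2
Step 5: prey: 1+0-0=1; pred: 2+0-1=1
Step 6: prey: 1+0-0=1; pred: 1+0-0=1
Steps 7-15: state stable at prey=1, pred=1 (no change)
No extinction within 15 steps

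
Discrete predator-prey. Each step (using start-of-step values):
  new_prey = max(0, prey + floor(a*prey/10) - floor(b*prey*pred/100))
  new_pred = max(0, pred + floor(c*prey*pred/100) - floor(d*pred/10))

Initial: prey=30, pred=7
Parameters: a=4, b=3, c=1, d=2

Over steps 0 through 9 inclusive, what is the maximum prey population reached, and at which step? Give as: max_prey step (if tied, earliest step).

Answer: 50 4

Derivation:
Step 1: prey: 30+12-6=36; pred: 7+2-1=8
Step 2: prey: 36+14-8=42; pred: 8+2-1=9
Step 3: prey: 42+16-11=47; pred: 9+3-1=11
Step 4: prey: 47+18-15=50; pred: 11+5-2=14
Step 5: prey: 50+20-21=49; pred: 14+7-2=19
Step 6: prey: 49+19-27=41; pred: 19+9-3=25
Step 7: prey: 41+16-30=27; pred: 25+10-5=30
Step 8: prey: 27+10-24=13; pred: 30+8-6=32
Step 9: prey: 13+5-12=6; pred: 32+4-6=30
Max prey = 50 at step 4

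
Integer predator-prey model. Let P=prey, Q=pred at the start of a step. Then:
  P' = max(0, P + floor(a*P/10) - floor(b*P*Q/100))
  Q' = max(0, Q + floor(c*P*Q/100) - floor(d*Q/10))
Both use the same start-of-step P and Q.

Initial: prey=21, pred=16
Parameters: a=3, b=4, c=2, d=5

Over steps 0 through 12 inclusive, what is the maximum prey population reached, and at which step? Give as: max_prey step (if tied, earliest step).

Answer: 56 12

Derivation:
Step 1: prey: 21+6-13=14; pred: 16+6-8=14
Step 2: prey: 14+4-7=11; pred: 14+3-7=10
Step 3: prey: 11+3-4=10; pred: 10+2-5=7
Step 4: prey: 10+3-2=11; pred: 7+1-3=5
Step 5: prey: 11+3-2=12; pred: 5+1-2=4
Step 6: prey: 12+3-1=14; pred: 4+0-2=2
Step 7: prey: 14+4-1=17; pred: 2+0-1=1
Step 8: prey: 17+5-0=22; pred: 1+0-0=1
Step 9: prey: 22+6-0=28; pred: 1+0-0=1
Step 10: prey: 28+8-1=35; pred: 1+0-0=1
Step 11: prey: 35+10-1=44; pred: 1+0-0=1
Step 12: prey: 44+13-1=56; pred: 1+0-0=1
Max prey = 56 at step 12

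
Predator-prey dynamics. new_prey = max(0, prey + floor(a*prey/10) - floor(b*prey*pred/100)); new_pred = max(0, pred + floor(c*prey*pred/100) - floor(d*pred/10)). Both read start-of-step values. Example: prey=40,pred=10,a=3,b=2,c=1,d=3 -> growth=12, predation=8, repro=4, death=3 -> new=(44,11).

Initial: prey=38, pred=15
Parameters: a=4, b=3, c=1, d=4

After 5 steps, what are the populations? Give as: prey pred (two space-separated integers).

Answer: 38 12

Derivation:
Step 1: prey: 38+15-17=36; pred: 15+5-6=14
Step 2: prey: 36+14-15=35; pred: 14+5-5=14
Step 3: prey: 35+14-14=35; pred: 14+4-5=13
Step 4: prey: 35+14-13=36; pred: 13+4-5=12
Step 5: prey: 36+14-12=38; pred: 12+4-4=12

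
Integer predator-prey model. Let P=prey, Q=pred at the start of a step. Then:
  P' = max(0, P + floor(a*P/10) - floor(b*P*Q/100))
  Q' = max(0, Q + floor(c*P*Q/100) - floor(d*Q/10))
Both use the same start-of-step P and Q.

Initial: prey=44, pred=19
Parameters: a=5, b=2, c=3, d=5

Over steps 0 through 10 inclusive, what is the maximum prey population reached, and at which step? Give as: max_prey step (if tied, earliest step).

Step 1: prey: 44+22-16=50; pred: 19+25-9=35
Step 2: prey: 50+25-35=40; pred: 35+52-17=70
Step 3: prey: 40+20-56=4; pred: 70+84-35=119
Step 4: prey: 4+2-9=0; pred: 119+14-59=74
Step 5: prey: 0+0-0=0; pred: 74+0-37=37
Step 6: prey: 0+0-0=0; pred: 37+0-18=19
Step 7: prey: 0+0-0=0; pred: 19+0-9=10
Step 8: prey: 0+0-0=0; pred: 10+0-5=5
Step 9: prey: 0+0-0=0; pred: 5+0-2=3
Step 10: prey: 0+0-0=0; pred: 3+0-1=2
Max prey = 50 at step 1

Answer: 50 1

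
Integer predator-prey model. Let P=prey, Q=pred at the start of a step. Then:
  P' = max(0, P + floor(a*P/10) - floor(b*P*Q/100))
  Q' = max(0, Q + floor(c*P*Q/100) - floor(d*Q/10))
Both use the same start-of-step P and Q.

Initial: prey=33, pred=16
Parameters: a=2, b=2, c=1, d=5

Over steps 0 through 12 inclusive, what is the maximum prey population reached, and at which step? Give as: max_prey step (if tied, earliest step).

Answer: 80 12

Derivation:
Step 1: prey: 33+6-10=29; pred: 16+5-8=13
Step 2: prey: 29+5-7=27; pred: 13+3-6=10
Step 3: prey: 27+5-5=27; pred: 10+2-5=7
Step 4: prey: 27+5-3=29; pred: 7+1-3=5
Step 5: prey: 29+5-2=32; pred: 5+1-2=4
Step 6: prey: 32+6-2=36; pred: 4+1-2=3
Step 7: prey: 36+7-2=41; pred: 3+1-1=3
Step 8: prey: 41+8-2=47; pred: 3+1-1=3
Step 9: prey: 47+9-2=54; pred: 3+1-1=3
Step 10: prey: 54+10-3=61; pred: 3+1-1=3
Step 11: prey: 61+12-3=70; pred: 3+1-1=3
Step 12: prey: 70+14-4=80; pred: 3+2-1=4
Max prey = 80 at step 12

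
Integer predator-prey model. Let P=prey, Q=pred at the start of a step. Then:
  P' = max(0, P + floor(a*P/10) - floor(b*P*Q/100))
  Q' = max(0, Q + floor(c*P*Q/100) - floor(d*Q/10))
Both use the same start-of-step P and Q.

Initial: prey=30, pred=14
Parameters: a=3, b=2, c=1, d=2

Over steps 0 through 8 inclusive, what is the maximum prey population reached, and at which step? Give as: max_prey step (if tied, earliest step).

Answer: 31 1

Derivation:
Step 1: prey: 30+9-8=31; pred: 14+4-2=16
Step 2: prey: 31+9-9=31; pred: 16+4-3=17
Step 3: prey: 31+9-10=30; pred: 17+5-3=19
Step 4: prey: 30+9-11=28; pred: 19+5-3=21
Step 5: prey: 28+8-11=25; pred: 21+5-4=22
Step 6: prey: 25+7-11=21; pred: 22+5-4=23
Step 7: prey: 21+6-9=18; pred: 23+4-4=23
Step 8: prey: 18+5-8=15; pred: 23+4-4=23
Max prey = 31 at step 1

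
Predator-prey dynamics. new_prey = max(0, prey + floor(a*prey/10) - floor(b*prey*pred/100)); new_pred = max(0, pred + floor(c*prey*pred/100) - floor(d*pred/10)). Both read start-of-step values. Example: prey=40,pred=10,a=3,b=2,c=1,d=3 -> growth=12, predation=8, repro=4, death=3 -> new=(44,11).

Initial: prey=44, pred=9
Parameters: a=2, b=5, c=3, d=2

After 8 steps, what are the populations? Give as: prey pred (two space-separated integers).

Answer: 0 13

Derivation:
Step 1: prey: 44+8-19=33; pred: 9+11-1=19
Step 2: prey: 33+6-31=8; pred: 19+18-3=34
Step 3: prey: 8+1-13=0; pred: 34+8-6=36
Step 4: prey: 0+0-0=0; pred: 36+0-7=29
Step 5: prey: 0+0-0=0; pred: 29+0-5=24
Step 6: prey: 0+0-0=0; pred: 24+0-4=20
Step 7: prey: 0+0-0=0; pred: 20+0-4=16
Step 8: prey: 0+0-0=0; pred: 16+0-3=13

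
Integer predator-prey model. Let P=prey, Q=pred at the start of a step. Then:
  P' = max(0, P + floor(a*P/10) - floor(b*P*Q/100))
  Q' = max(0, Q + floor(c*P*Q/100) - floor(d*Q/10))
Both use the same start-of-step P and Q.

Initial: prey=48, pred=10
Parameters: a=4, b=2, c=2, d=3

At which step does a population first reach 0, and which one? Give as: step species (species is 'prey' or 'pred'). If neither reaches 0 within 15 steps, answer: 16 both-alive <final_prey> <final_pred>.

Step 1: prey: 48+19-9=58; pred: 10+9-3=16
Step 2: prey: 58+23-18=63; pred: 16+18-4=30
Step 3: prey: 63+25-37=51; pred: 30+37-9=58
Step 4: prey: 51+20-59=12; pred: 58+59-17=100
Step 5: prey: 12+4-24=0; pred: 100+24-30=94
First extinction: prey at step 5

Answer: 5 prey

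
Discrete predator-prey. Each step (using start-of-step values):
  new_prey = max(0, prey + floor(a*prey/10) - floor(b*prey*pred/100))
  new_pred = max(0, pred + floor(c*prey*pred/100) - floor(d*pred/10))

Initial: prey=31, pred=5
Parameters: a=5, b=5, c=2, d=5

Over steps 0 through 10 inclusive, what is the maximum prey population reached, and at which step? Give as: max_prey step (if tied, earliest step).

Answer: 54 3

Derivation:
Step 1: prey: 31+15-7=39; pred: 5+3-2=6
Step 2: prey: 39+19-11=47; pred: 6+4-3=7
Step 3: prey: 47+23-16=54; pred: 7+6-3=10
Step 4: prey: 54+27-27=54; pred: 10+10-5=15
Step 5: prey: 54+27-40=41; pred: 15+16-7=24
Step 6: prey: 41+20-49=12; pred: 24+19-12=31
Step 7: prey: 12+6-18=0; pred: 31+7-15=23
Step 8: prey: 0+0-0=0; pred: 23+0-11=12
Step 9: prey: 0+0-0=0; pred: 12+0-6=6
Step 10: prey: 0+0-0=0; pred: 6+0-3=3
Max prey = 54 at step 3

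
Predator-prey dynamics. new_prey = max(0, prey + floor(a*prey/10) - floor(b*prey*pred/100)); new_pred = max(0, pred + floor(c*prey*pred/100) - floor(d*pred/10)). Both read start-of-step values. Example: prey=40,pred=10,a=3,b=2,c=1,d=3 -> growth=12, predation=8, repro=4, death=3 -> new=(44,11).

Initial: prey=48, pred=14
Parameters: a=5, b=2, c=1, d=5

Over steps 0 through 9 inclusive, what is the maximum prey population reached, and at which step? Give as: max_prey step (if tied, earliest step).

Step 1: prey: 48+24-13=59; pred: 14+6-7=13
Step 2: prey: 59+29-15=73; pred: 13+7-6=14
Step 3: prey: 73+36-20=89; pred: 14+10-7=17
Step 4: prey: 89+44-30=103; pred: 17+15-8=24
Step 5: prey: 103+51-49=105; pred: 24+24-12=36
Step 6: prey: 105+52-75=82; pred: 36+37-18=55
Step 7: prey: 82+41-90=33; pred: 55+45-27=73
Step 8: prey: 33+16-48=1; pred: 73+24-36=61
Step 9: prey: 1+0-1=0; pred: 61+0-30=31
Max prey = 105 at step 5

Answer: 105 5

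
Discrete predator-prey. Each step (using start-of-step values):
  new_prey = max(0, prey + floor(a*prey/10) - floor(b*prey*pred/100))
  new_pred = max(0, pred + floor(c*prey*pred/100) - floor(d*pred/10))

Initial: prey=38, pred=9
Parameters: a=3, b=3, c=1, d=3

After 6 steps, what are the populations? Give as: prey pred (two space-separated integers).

Answer: 39 10

Derivation:
Step 1: prey: 38+11-10=39; pred: 9+3-2=10
Step 2: prey: 39+11-11=39; pred: 10+3-3=10
Step 3: prey: 39+11-11=39; pred: 10+3-3=10
Step 4: prey: 39+11-11=39; pred: 10+3-3=10
Step 5: prey: 39+11-11=39; pred: 10+3-3=10
Step 6: prey: 39+11-11=39; pred: 10+3-3=10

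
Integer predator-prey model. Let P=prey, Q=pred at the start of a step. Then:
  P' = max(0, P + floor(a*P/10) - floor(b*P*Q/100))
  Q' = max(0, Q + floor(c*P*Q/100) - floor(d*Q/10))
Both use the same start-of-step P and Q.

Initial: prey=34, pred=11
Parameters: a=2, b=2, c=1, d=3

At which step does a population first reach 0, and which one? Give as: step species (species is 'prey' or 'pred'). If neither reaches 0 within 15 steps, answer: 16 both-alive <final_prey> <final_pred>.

Answer: 16 both-alive 31 11

Derivation:
Step 1: prey: 34+6-7=33; pred: 11+3-3=11
Step 2: prey: 33+6-7=32; pred: 11+3-3=11
Step 3: prey: 32+6-7=31; pred: 11+3-3=11
Step 4: prey: 31+6-6=31; pred: 11+3-3=11
Steps 5-15: state stable at prey=31, pred=11 (no change)
No extinction within 15 steps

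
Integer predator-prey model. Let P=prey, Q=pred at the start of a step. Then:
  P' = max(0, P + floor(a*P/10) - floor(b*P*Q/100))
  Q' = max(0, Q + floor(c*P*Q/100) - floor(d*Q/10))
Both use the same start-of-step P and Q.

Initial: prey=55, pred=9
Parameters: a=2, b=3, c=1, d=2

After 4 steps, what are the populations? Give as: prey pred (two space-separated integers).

Answer: 19 22

Derivation:
Step 1: prey: 55+11-14=52; pred: 9+4-1=12
Step 2: prey: 52+10-18=44; pred: 12+6-2=16
Step 3: prey: 44+8-21=31; pred: 16+7-3=20
Step 4: prey: 31+6-18=19; pred: 20+6-4=22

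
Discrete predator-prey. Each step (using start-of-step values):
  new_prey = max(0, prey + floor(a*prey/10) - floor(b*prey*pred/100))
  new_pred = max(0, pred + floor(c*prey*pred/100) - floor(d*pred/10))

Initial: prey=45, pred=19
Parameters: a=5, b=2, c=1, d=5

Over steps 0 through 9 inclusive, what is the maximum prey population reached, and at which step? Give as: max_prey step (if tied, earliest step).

Step 1: prey: 45+22-17=50; pred: 19+8-9=18
Step 2: prey: 50+25-18=57; pred: 18+9-9=18
Step 3: prey: 57+28-20=65; pred: 18+10-9=19
Step 4: prey: 65+32-24=73; pred: 19+12-9=22
Step 5: prey: 73+36-32=77; pred: 22+16-11=27
Step 6: prey: 77+38-41=74; pred: 27+20-13=34
Step 7: prey: 74+37-50=61; pred: 34+25-17=42
Step 8: prey: 61+30-51=40; pred: 42+25-21=46
Step 9: prey: 40+20-36=24; pred: 46+18-23=41
Max prey = 77 at step 5

Answer: 77 5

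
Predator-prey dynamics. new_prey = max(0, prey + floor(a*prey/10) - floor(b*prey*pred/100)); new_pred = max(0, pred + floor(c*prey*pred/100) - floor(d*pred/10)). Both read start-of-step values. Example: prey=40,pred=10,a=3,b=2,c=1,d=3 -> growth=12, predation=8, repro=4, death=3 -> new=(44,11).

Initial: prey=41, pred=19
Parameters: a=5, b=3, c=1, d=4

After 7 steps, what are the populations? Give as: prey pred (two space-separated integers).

Answer: 36 14

Derivation:
Step 1: prey: 41+20-23=38; pred: 19+7-7=19
Step 2: prey: 38+19-21=36; pred: 19+7-7=19
Step 3: prey: 36+18-20=34; pred: 19+6-7=18
Step 4: prey: 34+17-18=33; pred: 18+6-7=17
Step 5: prey: 33+16-16=33; pred: 17+5-6=16
Step 6: prey: 33+16-15=34; pred: 16+5-6=15
Step 7: prey: 34+17-15=36; pred: 15+5-6=14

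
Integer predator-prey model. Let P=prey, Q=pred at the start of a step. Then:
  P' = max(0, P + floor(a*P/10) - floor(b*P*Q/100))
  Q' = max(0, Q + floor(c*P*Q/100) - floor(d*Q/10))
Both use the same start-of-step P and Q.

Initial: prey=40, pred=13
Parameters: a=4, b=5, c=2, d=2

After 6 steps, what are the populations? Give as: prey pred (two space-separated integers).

Answer: 0 16

Derivation:
Step 1: prey: 40+16-26=30; pred: 13+10-2=21
Step 2: prey: 30+12-31=11; pred: 21+12-4=29
Step 3: prey: 11+4-15=0; pred: 29+6-5=30
Step 4: prey: 0+0-0=0; pred: 30+0-6=24
Step 5: prey: 0+0-0=0; pred: 24+0-4=20
Step 6: prey: 0+0-0=0; pred: 20+0-4=16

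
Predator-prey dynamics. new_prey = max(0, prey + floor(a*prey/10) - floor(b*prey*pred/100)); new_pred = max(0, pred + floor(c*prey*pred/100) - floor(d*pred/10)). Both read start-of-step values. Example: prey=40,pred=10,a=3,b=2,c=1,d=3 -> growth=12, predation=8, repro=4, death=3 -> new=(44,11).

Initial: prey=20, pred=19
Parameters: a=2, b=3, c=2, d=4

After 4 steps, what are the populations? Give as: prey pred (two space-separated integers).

Step 1: prey: 20+4-11=13; pred: 19+7-7=19
Step 2: prey: 13+2-7=8; pred: 19+4-7=16
Step 3: prey: 8+1-3=6; pred: 16+2-6=12
Step 4: prey: 6+1-2=5; pred: 12+1-4=9

Answer: 5 9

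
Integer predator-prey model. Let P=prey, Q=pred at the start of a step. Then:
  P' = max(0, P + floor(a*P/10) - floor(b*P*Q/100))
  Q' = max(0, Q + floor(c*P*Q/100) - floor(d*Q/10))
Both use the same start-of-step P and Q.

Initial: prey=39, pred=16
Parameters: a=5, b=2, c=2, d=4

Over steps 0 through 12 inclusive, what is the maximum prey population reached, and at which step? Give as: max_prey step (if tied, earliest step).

Step 1: prey: 39+19-12=46; pred: 16+12-6=22
Step 2: prey: 46+23-20=49; pred: 22+20-8=34
Step 3: prey: 49+24-33=40; pred: 34+33-13=54
Step 4: prey: 40+20-43=17; pred: 54+43-21=76
Step 5: prey: 17+8-25=0; pred: 76+25-30=71
Step 6: prey: 0+0-0=0; pred: 71+0-28=43
Step 7: prey: 0+0-0=0; pred: 43+0-17=26
Step 8: prey: 0+0-0=0; pred: 26+0-10=16
Step 9: prey: 0+0-0=0; pred: 16+0-6=10
Step 10: prey: 0+0-0=0; pred: 10+0-4=6
Step 11: prey: 0+0-0=0; pred: 6+0-2=4
Step 12: prey: 0+0-0=0; pred: 4+0-1=3
Max prey = 49 at step 2

Answer: 49 2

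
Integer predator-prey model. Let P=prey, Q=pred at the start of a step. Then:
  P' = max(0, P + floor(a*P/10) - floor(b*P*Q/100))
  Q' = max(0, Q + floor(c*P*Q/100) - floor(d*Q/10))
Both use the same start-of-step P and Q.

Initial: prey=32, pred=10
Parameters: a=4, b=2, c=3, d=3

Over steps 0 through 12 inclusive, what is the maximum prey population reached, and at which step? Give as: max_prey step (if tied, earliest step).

Step 1: prey: 32+12-6=38; pred: 10+9-3=16
Step 2: prey: 38+15-12=41; pred: 16+18-4=30
Step 3: prey: 41+16-24=33; pred: 30+36-9=57
Step 4: prey: 33+13-37=9; pred: 57+56-17=96
Step 5: prey: 9+3-17=0; pred: 96+25-28=93
Step 6: prey: 0+0-0=0; pred: 93+0-27=66
Step 7: prey: 0+0-0=0; pred: 66+0-19=47
Step 8: prey: 0+0-0=0; pred: 47+0-14=33
Step 9: prey: 0+0-0=0; pred: 33+0-9=24
Step 10: prey: 0+0-0=0; pred: 24+0-7=17
Step 11: prey: 0+0-0=0; pred: 17+0-5=12
Step 12: prey: 0+0-0=0; pred: 12+0-3=9
Max prey = 41 at step 2

Answer: 41 2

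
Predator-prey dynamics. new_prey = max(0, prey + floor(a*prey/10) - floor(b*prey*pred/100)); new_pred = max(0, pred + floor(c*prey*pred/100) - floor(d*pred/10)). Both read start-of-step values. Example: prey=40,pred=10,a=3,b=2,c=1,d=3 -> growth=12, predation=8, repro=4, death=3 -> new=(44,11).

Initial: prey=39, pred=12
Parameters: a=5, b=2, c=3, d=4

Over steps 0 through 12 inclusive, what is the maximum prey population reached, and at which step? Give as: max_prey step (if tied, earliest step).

Step 1: prey: 39+19-9=49; pred: 12+14-4=22
Step 2: prey: 49+24-21=52; pred: 22+32-8=46
Step 3: prey: 52+26-47=31; pred: 46+71-18=99
Step 4: prey: 31+15-61=0; pred: 99+92-39=152
Step 5: prey: 0+0-0=0; pred: 152+0-60=92
Step 6: prey: 0+0-0=0; pred: 92+0-36=56
Step 7: prey: 0+0-0=0; pred: 56+0-22=34
Step 8: prey: 0+0-0=0; pred: 34+0-13=21
Step 9: prey: 0+0-0=0; pred: 21+0-8=13
Step 10: prey: 0+0-0=0; pred: 13+0-5=8
Step 11: prey: 0+0-0=0; pred: 8+0-3=5
Step 12: prey: 0+0-0=0; pred: 5+0-2=3
Max prey = 52 at step 2

Answer: 52 2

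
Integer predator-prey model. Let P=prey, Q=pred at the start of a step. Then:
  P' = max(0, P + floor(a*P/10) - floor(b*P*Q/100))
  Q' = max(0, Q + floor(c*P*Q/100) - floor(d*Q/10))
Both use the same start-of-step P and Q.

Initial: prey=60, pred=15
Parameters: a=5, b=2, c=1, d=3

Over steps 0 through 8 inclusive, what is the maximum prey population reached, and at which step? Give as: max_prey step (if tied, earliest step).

Answer: 80 2

Derivation:
Step 1: prey: 60+30-18=72; pred: 15+9-4=20
Step 2: prey: 72+36-28=80; pred: 20+14-6=28
Step 3: prey: 80+40-44=76; pred: 28+22-8=42
Step 4: prey: 76+38-63=51; pred: 42+31-12=61
Step 5: prey: 51+25-62=14; pred: 61+31-18=74
Step 6: prey: 14+7-20=1; pred: 74+10-22=62
Step 7: prey: 1+0-1=0; pred: 62+0-18=44
Step 8: prey: 0+0-0=0; pred: 44+0-13=31
Max prey = 80 at step 2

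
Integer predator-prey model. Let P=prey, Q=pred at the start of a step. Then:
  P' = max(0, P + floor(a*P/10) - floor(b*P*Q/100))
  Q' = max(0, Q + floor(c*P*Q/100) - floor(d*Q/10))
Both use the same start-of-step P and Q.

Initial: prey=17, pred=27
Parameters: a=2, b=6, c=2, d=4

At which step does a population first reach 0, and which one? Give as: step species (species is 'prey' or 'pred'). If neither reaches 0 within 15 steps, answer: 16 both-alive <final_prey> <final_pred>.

Answer: 1 prey

Derivation:
Step 1: prey: 17+3-27=0; pred: 27+9-10=26
First extinction: prey at step 1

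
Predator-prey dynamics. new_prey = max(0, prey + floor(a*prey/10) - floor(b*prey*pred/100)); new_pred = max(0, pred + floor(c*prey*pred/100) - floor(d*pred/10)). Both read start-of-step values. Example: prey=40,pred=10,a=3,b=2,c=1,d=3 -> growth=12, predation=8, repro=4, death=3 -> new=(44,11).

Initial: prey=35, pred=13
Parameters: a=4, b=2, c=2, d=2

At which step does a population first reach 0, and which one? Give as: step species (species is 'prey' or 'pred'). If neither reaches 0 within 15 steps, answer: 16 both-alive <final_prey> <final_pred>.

Answer: 5 prey

Derivation:
Step 1: prey: 35+14-9=40; pred: 13+9-2=20
Step 2: prey: 40+16-16=40; pred: 20+16-4=32
Step 3: prey: 40+16-25=31; pred: 32+25-6=51
Step 4: prey: 31+12-31=12; pred: 51+31-10=72
Step 5: prey: 12+4-17=0; pred: 72+17-14=75
First extinction: prey at step 5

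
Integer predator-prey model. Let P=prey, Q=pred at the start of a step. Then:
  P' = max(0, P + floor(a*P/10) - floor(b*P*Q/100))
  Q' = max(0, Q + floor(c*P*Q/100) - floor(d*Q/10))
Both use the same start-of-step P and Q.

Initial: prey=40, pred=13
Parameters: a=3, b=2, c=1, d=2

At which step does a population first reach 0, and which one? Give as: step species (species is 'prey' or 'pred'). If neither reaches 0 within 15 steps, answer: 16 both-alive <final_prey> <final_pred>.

Answer: 16 both-alive 5 8

Derivation:
Step 1: prey: 40+12-10=42; pred: 13+5-2=16
Step 2: prey: 42+12-13=41; pred: 16+6-3=19
Step 3: prey: 41+12-15=38; pred: 19+7-3=23
Step 4: prey: 38+11-17=32; pred: 23+8-4=27
Step 5: prey: 32+9-17=24; pred: 27+8-5=30
Step 6: prey: 24+7-14=17; pred: 30+7-6=31
Step 7: prey: 17+5-10=12; pred: 31+5-6=30
Step 8: prey: 12+3-7=8; pred: 30+3-6=27
Step 9: prey: 8+2-4=6; pred: 27+2-5=24
Step 10: prey: 6+1-2=5; pred: 24+1-4=21
Step 11: prey: 5+1-2=4; pred: 21+1-4=18
Step 12: prey: 4+1-1=4; pred: 18+0-3=15
Step 13: prey: 4+1-1=4; pred: 15+0-3=12
Step 14: prey: 4+1-0=5; pred: 12+0-2=10
Step 15: prey: 5+1-1=5; pred: 10+0-2=8
No extinction within 15 steps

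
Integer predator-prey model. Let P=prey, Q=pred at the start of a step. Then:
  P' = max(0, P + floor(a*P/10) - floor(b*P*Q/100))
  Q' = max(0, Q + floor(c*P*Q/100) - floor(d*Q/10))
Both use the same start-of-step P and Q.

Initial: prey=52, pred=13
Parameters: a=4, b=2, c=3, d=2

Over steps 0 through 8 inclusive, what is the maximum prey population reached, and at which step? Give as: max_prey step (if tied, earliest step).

Step 1: prey: 52+20-13=59; pred: 13+20-2=31
Step 2: prey: 59+23-36=46; pred: 31+54-6=79
Step 3: prey: 46+18-72=0; pred: 79+109-15=173
Step 4: prey: 0+0-0=0; pred: 173+0-34=139
Step 5: prey: 0+0-0=0; pred: 139+0-27=112
Step 6: prey: 0+0-0=0; pred: 112+0-22=90
Step 7: prey: 0+0-0=0; pred: 90+0-18=72
Step 8: prey: 0+0-0=0; pred: 72+0-14=58
Max prey = 59 at step 1

Answer: 59 1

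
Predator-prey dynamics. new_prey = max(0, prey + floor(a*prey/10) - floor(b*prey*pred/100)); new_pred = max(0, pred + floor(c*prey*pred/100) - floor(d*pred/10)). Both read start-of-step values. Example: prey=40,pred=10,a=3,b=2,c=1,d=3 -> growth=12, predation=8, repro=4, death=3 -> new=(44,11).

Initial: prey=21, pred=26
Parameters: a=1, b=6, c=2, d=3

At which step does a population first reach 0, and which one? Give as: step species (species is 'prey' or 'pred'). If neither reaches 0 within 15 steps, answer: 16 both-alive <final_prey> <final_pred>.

Step 1: prey: 21+2-32=0; pred: 26+10-7=29
First extinction: prey at step 1

Answer: 1 prey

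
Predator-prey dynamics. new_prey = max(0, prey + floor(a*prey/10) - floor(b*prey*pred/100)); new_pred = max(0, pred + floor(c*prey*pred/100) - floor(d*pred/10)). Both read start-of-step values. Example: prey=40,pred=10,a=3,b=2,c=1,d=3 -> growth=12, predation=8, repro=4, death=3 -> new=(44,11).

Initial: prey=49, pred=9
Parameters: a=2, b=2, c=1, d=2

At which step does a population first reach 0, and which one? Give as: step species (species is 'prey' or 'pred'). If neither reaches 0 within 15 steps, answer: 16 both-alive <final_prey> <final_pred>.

Step 1: prey: 49+9-8=50; pred: 9+4-1=12
Step 2: prey: 50+10-12=48; pred: 12+6-2=16
Step 3: prey: 48+9-15=42; pred: 16+7-3=20
Step 4: prey: 42+8-16=34; pred: 20+8-4=24
Step 5: prey: 34+6-16=24; pred: 24+8-4=28
Step 6: prey: 24+4-13=15; pred: 28+6-5=29
Step 7: prey: 15+3-8=10; pred: 29+4-5=28
Step 8: prey: 10+2-5=7; pred: 28+2-5=25
Step 9: prey: 7+1-3=5; pred: 25+1-5=21
Step 10: prey: 5+1-2=4; pred: 21+1-4=18
Step 11: prey: 4+0-1=3; pred: 18+0-3=15
Step 12: prey: 3+0-0=3; pred: 15+0-3=12
Step 13: prey: 3+0-0=3; pred: 12+0-2=10
Step 14: prey: 3+0-0=3; pred: 10+0-2=8
Step 15: prey: 3+0-0=3; pred: 8+0-1=7
No extinction within 15 steps

Answer: 16 both-alive 3 7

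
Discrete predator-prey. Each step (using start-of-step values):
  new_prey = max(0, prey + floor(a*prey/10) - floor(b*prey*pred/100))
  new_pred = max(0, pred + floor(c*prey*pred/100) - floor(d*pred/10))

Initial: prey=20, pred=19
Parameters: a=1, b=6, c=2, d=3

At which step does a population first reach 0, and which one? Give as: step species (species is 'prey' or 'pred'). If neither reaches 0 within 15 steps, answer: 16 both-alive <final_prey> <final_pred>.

Step 1: prey: 20+2-22=0; pred: 19+7-5=21
First extinction: prey at step 1

Answer: 1 prey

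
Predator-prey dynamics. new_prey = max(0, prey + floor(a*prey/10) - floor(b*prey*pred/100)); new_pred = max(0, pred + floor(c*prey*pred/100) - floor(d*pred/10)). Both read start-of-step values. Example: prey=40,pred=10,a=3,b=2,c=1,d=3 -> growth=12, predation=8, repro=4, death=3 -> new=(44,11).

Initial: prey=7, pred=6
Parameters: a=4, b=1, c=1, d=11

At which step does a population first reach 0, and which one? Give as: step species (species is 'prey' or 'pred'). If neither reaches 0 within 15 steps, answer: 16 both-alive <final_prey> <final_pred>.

Step 1: prey: 7+2-0=9; pred: 6+0-6=0
First extinction: pred at step 1

Answer: 1 pred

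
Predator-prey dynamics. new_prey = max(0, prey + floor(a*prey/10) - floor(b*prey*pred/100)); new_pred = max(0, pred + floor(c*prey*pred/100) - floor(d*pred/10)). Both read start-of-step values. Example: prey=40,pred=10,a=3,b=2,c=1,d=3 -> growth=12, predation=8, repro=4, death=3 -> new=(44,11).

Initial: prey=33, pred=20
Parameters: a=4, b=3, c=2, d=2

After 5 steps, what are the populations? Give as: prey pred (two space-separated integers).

Step 1: prey: 33+13-19=27; pred: 20+13-4=29
Step 2: prey: 27+10-23=14; pred: 29+15-5=39
Step 3: prey: 14+5-16=3; pred: 39+10-7=42
Step 4: prey: 3+1-3=1; pred: 42+2-8=36
Step 5: prey: 1+0-1=0; pred: 36+0-7=29

Answer: 0 29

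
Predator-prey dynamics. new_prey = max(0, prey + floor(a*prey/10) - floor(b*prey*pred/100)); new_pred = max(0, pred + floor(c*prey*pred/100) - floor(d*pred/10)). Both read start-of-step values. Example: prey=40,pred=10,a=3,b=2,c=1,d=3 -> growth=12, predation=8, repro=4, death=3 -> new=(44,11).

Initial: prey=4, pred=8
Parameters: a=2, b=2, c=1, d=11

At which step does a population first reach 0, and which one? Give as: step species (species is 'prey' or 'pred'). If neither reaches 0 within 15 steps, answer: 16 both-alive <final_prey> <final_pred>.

Answer: 1 pred

Derivation:
Step 1: prey: 4+0-0=4; pred: 8+0-8=0
First extinction: pred at step 1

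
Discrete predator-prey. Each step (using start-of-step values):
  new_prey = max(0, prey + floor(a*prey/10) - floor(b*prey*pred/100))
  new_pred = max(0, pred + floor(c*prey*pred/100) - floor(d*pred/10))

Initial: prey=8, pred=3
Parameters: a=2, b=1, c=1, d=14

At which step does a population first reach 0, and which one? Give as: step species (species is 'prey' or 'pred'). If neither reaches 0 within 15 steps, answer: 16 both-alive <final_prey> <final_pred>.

Step 1: prey: 8+1-0=9; pred: 3+0-4=0
First extinction: pred at step 1

Answer: 1 pred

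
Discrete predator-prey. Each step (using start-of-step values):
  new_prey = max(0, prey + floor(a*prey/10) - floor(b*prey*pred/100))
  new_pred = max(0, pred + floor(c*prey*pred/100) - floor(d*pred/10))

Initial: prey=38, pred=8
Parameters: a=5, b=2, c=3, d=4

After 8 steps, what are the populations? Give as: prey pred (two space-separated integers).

Step 1: prey: 38+19-6=51; pred: 8+9-3=14
Step 2: prey: 51+25-14=62; pred: 14+21-5=30
Step 3: prey: 62+31-37=56; pred: 30+55-12=73
Step 4: prey: 56+28-81=3; pred: 73+122-29=166
Step 5: prey: 3+1-9=0; pred: 166+14-66=114
Step 6: prey: 0+0-0=0; pred: 114+0-45=69
Step 7: prey: 0+0-0=0; pred: 69+0-27=42
Step 8: prey: 0+0-0=0; pred: 42+0-16=26

Answer: 0 26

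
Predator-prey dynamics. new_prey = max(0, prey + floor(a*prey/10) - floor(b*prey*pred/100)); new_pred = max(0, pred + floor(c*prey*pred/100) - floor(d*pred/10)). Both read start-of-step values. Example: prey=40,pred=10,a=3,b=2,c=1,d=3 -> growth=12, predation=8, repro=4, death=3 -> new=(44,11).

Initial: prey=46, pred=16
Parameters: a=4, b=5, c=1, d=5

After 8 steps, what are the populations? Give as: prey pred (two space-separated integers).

Step 1: prey: 46+18-36=28; pred: 16+7-8=15
Step 2: prey: 28+11-21=18; pred: 15+4-7=12
Step 3: prey: 18+7-10=15; pred: 12+2-6=8
Step 4: prey: 15+6-6=15; pred: 8+1-4=5
Step 5: prey: 15+6-3=18; pred: 5+0-2=3
Step 6: prey: 18+7-2=23; pred: 3+0-1=2
Step 7: prey: 23+9-2=30; pred: 2+0-1=1
Step 8: prey: 30+12-1=41; pred: 1+0-0=1

Answer: 41 1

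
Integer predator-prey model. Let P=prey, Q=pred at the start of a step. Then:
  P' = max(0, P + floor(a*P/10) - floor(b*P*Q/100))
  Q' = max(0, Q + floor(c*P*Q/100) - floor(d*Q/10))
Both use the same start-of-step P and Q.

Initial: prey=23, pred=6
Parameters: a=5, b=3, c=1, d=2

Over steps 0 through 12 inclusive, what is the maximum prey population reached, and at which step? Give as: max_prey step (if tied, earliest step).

Step 1: prey: 23+11-4=30; pred: 6+1-1=6
Step 2: prey: 30+15-5=40; pred: 6+1-1=6
Step 3: prey: 40+20-7=53; pred: 6+2-1=7
Step 4: prey: 53+26-11=68; pred: 7+3-1=9
Step 5: prey: 68+34-18=84; pred: 9+6-1=14
Step 6: prey: 84+42-35=91; pred: 14+11-2=23
Step 7: prey: 91+45-62=74; pred: 23+20-4=39
Step 8: prey: 74+37-86=25; pred: 39+28-7=60
Step 9: prey: 25+12-45=0; pred: 60+15-12=63
Step 10: prey: 0+0-0=0; pred: 63+0-12=51
Step 11: prey: 0+0-0=0; pred: 51+0-10=41
Step 12: prey: 0+0-0=0; pred: 41+0-8=33
Max prey = 91 at step 6

Answer: 91 6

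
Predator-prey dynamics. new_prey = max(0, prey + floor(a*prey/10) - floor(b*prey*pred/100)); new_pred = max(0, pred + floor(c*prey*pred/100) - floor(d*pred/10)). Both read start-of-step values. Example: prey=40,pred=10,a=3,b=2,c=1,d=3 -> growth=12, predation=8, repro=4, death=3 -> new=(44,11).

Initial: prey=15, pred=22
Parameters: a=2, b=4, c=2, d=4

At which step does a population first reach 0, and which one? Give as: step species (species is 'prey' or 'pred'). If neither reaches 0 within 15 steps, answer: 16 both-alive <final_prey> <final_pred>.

Step 1: prey: 15+3-13=5; pred: 22+6-8=20
Step 2: prey: 5+1-4=2; pred: 20+2-8=14
Step 3: prey: 2+0-1=1; pred: 14+0-5=9
Step 4: prey: 1+0-0=1; pred: 9+0-3=6
Step 5: prey: 1+0-0=1; pred: 6+0-2=4
Step 6: prey: 1+0-0=1; pred: 4+0-1=3
Step 7: prey: 1+0-0=1; pred: 3+0-1=2
Step 8: prey: 1+0-0=1; pred: 2+0-0=2
Steps 9-15: state stable at prey=1, pred=2 (no change)
No extinction within 15 steps

Answer: 16 both-alive 1 2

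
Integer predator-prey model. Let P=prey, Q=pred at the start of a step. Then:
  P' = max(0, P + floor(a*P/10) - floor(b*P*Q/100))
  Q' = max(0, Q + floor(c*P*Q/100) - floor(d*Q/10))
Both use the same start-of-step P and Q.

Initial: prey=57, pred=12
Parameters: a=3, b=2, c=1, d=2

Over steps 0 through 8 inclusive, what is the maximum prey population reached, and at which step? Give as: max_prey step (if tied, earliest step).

Step 1: prey: 57+17-13=61; pred: 12+6-2=16
Step 2: prey: 61+18-19=60; pred: 16+9-3=22
Step 3: prey: 60+18-26=52; pred: 22+13-4=31
Step 4: prey: 52+15-32=35; pred: 31+16-6=41
Step 5: prey: 35+10-28=17; pred: 41+14-8=47
Step 6: prey: 17+5-15=7; pred: 47+7-9=45
Step 7: prey: 7+2-6=3; pred: 45+3-9=39
Step 8: prey: 3+0-2=1; pred: 39+1-7=33
Max prey = 61 at step 1

Answer: 61 1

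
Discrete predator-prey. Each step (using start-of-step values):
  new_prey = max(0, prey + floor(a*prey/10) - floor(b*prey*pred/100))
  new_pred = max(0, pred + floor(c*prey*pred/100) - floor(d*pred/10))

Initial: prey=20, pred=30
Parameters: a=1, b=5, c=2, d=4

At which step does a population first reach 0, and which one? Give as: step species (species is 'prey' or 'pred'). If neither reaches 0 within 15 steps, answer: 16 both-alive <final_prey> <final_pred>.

Step 1: prey: 20+2-30=0; pred: 30+12-12=30
First extinction: prey at step 1

Answer: 1 prey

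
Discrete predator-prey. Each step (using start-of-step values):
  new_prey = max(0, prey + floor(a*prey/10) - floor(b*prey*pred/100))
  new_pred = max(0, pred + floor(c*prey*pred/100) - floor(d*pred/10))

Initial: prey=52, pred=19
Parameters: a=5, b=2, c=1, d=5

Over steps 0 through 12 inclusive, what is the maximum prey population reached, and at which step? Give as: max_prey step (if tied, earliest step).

Answer: 74 4

Derivation:
Step 1: prey: 52+26-19=59; pred: 19+9-9=19
Step 2: prey: 59+29-22=66; pred: 19+11-9=21
Step 3: prey: 66+33-27=72; pred: 21+13-10=24
Step 4: prey: 72+36-34=74; pred: 24+17-12=29
Step 5: prey: 74+37-42=69; pred: 29+21-14=36
Step 6: prey: 69+34-49=54; pred: 36+24-18=42
Step 7: prey: 54+27-45=36; pred: 42+22-21=43
Step 8: prey: 36+18-30=24; pred: 43+15-21=37
Step 9: prey: 24+12-17=19; pred: 37+8-18=27
Step 10: prey: 19+9-10=18; pred: 27+5-13=19
Step 11: prey: 18+9-6=21; pred: 19+3-9=13
Step 12: prey: 21+10-5=26; pred: 13+2-6=9
Max prey = 74 at step 4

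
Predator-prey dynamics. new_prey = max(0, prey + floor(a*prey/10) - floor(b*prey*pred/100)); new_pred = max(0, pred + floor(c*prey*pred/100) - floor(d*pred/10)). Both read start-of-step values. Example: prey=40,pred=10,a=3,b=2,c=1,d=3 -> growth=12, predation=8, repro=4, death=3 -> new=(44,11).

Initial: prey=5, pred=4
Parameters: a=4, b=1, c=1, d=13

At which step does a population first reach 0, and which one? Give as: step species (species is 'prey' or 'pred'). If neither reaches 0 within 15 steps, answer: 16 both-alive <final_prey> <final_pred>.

Step 1: prey: 5+2-0=7; pred: 4+0-5=0
First extinction: pred at step 1

Answer: 1 pred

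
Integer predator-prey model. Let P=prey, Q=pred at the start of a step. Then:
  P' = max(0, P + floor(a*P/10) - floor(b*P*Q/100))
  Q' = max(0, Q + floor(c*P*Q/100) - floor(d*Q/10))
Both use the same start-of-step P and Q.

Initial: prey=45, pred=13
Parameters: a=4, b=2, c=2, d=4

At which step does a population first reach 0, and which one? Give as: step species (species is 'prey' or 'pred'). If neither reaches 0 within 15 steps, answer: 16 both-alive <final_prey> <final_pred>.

Step 1: prey: 45+18-11=52; pred: 13+11-5=19
Step 2: prey: 52+20-19=53; pred: 19+19-7=31
Step 3: prey: 53+21-32=42; pred: 31+32-12=51
Step 4: prey: 42+16-42=16; pred: 51+42-20=73
Step 5: prey: 16+6-23=0; pred: 73+23-29=67
First extinction: prey at step 5

Answer: 5 prey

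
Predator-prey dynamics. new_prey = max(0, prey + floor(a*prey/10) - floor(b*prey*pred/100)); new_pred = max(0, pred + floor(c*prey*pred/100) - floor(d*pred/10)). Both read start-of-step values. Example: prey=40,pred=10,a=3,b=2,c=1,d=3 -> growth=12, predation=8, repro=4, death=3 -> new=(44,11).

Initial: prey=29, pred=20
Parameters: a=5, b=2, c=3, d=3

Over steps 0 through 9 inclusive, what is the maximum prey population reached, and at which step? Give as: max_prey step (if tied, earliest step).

Answer: 32 1

Derivation:
Step 1: prey: 29+14-11=32; pred: 20+17-6=31
Step 2: prey: 32+16-19=29; pred: 31+29-9=51
Step 3: prey: 29+14-29=14; pred: 51+44-15=80
Step 4: prey: 14+7-22=0; pred: 80+33-24=89
Step 5: prey: 0+0-0=0; pred: 89+0-26=63
Step 6: prey: 0+0-0=0; pred: 63+0-18=45
Step 7: prey: 0+0-0=0; pred: 45+0-13=32
Step 8: prey: 0+0-0=0; pred: 32+0-9=23
Step 9: prey: 0+0-0=0; pred: 23+0-6=17
Max prey = 32 at step 1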